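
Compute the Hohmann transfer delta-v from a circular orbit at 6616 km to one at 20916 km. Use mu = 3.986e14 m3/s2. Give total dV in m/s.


V1 = sqrt(mu/r1) = 7761.95 m/s
dV1 = V1*(sqrt(2*r2/(r1+r2)) - 1) = 1805.72 m/s
V2 = sqrt(mu/r2) = 4365.45 m/s
dV2 = V2*(1 - sqrt(2*r1/(r1+r2))) = 1339.07 m/s
Total dV = 3145 m/s

3145 m/s


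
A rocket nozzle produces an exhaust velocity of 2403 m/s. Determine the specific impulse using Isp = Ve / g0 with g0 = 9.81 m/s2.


Isp = Ve / g0 = 2403 / 9.81 = 245.0 s

245.0 s


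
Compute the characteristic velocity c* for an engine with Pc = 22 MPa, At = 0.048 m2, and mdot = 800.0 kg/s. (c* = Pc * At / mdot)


c* = 22e6 * 0.048 / 800.0 = 1320 m/s

1320 m/s


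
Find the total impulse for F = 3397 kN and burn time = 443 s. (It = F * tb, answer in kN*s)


It = 3397 * 443 = 1504871 kN*s

1504871 kN*s


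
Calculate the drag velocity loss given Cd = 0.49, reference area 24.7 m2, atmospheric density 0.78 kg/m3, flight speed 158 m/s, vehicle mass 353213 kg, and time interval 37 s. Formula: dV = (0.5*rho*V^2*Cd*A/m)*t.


D = 0.5 * 0.78 * 158^2 * 0.49 * 24.7 = 117834.32 N
a = 117834.32 / 353213 = 0.3336 m/s2
dV = 0.3336 * 37 = 12.3 m/s

12.3 m/s


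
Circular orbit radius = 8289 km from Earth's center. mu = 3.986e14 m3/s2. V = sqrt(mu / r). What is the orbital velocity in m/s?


V = sqrt(3.986e14 / 8289000) = 6935 m/s

6935 m/s


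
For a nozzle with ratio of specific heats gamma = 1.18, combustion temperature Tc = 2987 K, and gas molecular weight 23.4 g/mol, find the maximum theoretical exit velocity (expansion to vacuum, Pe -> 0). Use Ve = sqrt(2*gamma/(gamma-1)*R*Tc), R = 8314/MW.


R = 8314 / 23.4 = 355.3 J/(kg.K)
Ve = sqrt(2 * 1.18 / (1.18 - 1) * 355.3 * 2987) = 3730 m/s

3730 m/s


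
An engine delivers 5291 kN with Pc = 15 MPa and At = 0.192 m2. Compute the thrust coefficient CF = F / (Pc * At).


CF = 5291000 / (15e6 * 0.192) = 1.84

1.84


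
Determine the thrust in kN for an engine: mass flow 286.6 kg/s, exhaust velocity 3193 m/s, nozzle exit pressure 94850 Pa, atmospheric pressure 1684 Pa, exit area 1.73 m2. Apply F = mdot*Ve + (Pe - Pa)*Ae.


F = 286.6 * 3193 + (94850 - 1684) * 1.73 = 1.0763e+06 N = 1076.3 kN

1076.3 kN


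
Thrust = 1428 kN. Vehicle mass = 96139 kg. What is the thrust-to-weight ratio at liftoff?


TWR = 1428000 / (96139 * 9.81) = 1.51

1.51


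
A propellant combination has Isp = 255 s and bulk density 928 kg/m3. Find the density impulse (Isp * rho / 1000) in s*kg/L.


rho*Isp = 255 * 928 / 1000 = 237 s*kg/L

237 s*kg/L


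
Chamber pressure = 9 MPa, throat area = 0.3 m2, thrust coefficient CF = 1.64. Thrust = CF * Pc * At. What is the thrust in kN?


F = 1.64 * 9e6 * 0.3 = 4.4280e+06 N = 4428.0 kN

4428.0 kN


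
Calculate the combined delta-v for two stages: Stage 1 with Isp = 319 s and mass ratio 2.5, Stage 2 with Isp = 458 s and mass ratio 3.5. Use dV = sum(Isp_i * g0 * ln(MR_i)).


dV1 = 319 * 9.81 * ln(2.5) = 2867.4 m/s
dV2 = 458 * 9.81 * ln(3.5) = 5628.6 m/s
Total dV = 2867.4 + 5628.6 = 8496.0 m/s ~ 8496 m/s

8496 m/s


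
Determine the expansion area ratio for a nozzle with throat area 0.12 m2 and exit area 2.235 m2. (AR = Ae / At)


AR = 2.235 / 0.12 = 18.6

18.6


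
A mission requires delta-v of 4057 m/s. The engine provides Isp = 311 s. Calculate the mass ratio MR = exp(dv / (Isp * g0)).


Ve = 311 * 9.81 = 3050.91 m/s
MR = exp(4057 / 3050.91) = 3.78

3.78


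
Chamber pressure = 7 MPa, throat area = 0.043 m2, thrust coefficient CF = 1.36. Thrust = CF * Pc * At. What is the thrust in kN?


F = 1.36 * 7e6 * 0.043 = 409360.0 N = 409.4 kN

409.4 kN


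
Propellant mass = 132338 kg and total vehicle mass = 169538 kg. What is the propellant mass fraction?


PMF = 132338 / 169538 = 0.781

0.781


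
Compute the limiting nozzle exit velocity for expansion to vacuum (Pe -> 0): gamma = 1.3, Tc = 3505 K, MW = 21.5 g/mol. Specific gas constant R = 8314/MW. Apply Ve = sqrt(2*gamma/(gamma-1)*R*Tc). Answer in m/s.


R = 8314 / 21.5 = 386.7 J/(kg.K)
Ve = sqrt(2 * 1.3 / (1.3 - 1) * 386.7 * 3505) = 3427 m/s

3427 m/s


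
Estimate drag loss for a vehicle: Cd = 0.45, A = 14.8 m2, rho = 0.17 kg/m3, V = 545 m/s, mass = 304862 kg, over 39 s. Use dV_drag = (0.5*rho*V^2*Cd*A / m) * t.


D = 0.5 * 0.17 * 545^2 * 0.45 * 14.8 = 168145.85 N
a = 168145.85 / 304862 = 0.5515 m/s2
dV = 0.5515 * 39 = 21.5 m/s

21.5 m/s


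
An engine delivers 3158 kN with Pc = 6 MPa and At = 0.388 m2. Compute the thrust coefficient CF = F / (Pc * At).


CF = 3158000 / (6e6 * 0.388) = 1.36

1.36


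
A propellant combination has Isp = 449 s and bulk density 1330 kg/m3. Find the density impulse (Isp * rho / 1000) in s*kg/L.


rho*Isp = 449 * 1330 / 1000 = 597 s*kg/L

597 s*kg/L


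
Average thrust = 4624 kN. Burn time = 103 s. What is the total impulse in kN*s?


It = 4624 * 103 = 476272 kN*s

476272 kN*s


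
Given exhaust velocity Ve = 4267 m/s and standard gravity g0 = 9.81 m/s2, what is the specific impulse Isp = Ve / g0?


Isp = Ve / g0 = 4267 / 9.81 = 435.0 s

435.0 s


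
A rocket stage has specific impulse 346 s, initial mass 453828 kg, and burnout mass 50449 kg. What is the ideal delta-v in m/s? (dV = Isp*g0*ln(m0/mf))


Ve = 346 * 9.81 = 3394.26 m/s
dV = 3394.26 * ln(453828/50449) = 7456 m/s

7456 m/s


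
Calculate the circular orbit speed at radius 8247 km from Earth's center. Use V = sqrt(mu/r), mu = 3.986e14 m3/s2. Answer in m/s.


V = sqrt(3.986e14 / 8247000) = 6952 m/s

6952 m/s


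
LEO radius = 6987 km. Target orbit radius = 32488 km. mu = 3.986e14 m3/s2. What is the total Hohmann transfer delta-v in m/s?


V1 = sqrt(mu/r1) = 7553.07 m/s
dV1 = V1*(sqrt(2*r2/(r1+r2)) - 1) = 2137.27 m/s
V2 = sqrt(mu/r2) = 3502.73 m/s
dV2 = V2*(1 - sqrt(2*r1/(r1+r2))) = 1418.69 m/s
Total dV = 3556 m/s

3556 m/s


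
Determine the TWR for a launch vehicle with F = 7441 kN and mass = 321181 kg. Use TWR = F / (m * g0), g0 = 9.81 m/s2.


TWR = 7441000 / (321181 * 9.81) = 2.36

2.36


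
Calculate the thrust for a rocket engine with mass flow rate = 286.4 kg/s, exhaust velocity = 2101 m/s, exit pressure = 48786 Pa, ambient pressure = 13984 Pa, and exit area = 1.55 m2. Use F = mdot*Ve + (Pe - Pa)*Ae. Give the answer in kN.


F = 286.4 * 2101 + (48786 - 13984) * 1.55 = 655669.0 N = 655.7 kN

655.7 kN


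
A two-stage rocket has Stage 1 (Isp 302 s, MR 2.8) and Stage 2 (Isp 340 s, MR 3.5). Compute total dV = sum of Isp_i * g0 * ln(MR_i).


dV1 = 302 * 9.81 * ln(2.8) = 3050.4 m/s
dV2 = 340 * 9.81 * ln(3.5) = 4178.5 m/s
Total dV = 3050.4 + 4178.5 = 7228.9 m/s ~ 7229 m/s

7229 m/s


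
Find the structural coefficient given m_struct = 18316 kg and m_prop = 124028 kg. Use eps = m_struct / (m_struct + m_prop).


eps = 18316 / (18316 + 124028) = 0.1287

0.1287


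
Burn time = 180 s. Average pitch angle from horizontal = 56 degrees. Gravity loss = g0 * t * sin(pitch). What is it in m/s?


GL = 9.81 * 180 * sin(56 deg) = 1464 m/s

1464 m/s


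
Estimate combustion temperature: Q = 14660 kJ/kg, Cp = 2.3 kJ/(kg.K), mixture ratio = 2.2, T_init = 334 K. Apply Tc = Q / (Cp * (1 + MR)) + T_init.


Tc = 14660 / (2.3 * (1 + 2.2)) + 334 = 2326 K

2326 K


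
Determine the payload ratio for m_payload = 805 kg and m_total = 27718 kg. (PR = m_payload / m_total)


PR = 805 / 27718 = 0.029

0.029


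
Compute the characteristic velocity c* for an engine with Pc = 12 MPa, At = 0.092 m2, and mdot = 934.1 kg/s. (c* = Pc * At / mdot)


c* = 12e6 * 0.092 / 934.1 = 1182 m/s

1182 m/s


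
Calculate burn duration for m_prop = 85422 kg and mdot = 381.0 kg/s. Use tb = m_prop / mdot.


tb = 85422 / 381.0 = 224.2 s

224.2 s


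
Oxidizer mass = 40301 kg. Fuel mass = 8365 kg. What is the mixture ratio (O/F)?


MR = 40301 / 8365 = 4.82

4.82


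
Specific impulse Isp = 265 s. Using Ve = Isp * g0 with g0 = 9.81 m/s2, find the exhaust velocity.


Ve = Isp * g0 = 265 * 9.81 = 2599.7 m/s

2599.7 m/s


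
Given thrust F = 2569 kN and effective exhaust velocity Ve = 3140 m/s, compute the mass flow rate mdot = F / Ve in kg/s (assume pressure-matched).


mdot = F / Ve = 2569000 / 3140 = 818.2 kg/s

818.2 kg/s


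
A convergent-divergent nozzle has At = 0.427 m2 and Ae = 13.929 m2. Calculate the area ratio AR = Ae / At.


AR = 13.929 / 0.427 = 32.6

32.6


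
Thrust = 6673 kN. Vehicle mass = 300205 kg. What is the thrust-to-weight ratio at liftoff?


TWR = 6673000 / (300205 * 9.81) = 2.27

2.27


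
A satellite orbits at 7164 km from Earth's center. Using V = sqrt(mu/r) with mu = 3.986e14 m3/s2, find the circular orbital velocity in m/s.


V = sqrt(3.986e14 / 7164000) = 7459 m/s

7459 m/s


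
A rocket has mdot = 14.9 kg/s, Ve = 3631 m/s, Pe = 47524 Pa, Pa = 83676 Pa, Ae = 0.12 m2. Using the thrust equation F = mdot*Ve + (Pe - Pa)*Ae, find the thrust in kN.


F = 14.9 * 3631 + (47524 - 83676) * 0.12 = 49764.0 N = 49.8 kN

49.8 kN


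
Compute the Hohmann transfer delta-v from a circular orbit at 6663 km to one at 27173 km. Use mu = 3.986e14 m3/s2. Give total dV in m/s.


V1 = sqrt(mu/r1) = 7734.53 m/s
dV1 = V1*(sqrt(2*r2/(r1+r2)) - 1) = 2067.77 m/s
V2 = sqrt(mu/r2) = 3830.01 m/s
dV2 = V2*(1 - sqrt(2*r1/(r1+r2))) = 1426.42 m/s
Total dV = 3494 m/s

3494 m/s


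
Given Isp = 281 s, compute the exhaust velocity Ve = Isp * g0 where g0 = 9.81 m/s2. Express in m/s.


Ve = Isp * g0 = 281 * 9.81 = 2756.6 m/s

2756.6 m/s


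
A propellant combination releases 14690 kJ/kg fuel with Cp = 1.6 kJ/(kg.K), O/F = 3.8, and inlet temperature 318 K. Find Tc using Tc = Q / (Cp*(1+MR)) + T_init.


Tc = 14690 / (1.6 * (1 + 3.8)) + 318 = 2231 K

2231 K


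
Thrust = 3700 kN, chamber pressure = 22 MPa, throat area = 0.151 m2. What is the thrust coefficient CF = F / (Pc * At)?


CF = 3700000 / (22e6 * 0.151) = 1.11

1.11


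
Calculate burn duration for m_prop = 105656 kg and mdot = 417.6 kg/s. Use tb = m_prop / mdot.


tb = 105656 / 417.6 = 253.0 s

253.0 s


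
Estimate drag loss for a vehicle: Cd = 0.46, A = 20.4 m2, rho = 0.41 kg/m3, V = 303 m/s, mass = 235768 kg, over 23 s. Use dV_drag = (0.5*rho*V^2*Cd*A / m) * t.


D = 0.5 * 0.41 * 303^2 * 0.46 * 20.4 = 176614.81 N
a = 176614.81 / 235768 = 0.7491 m/s2
dV = 0.7491 * 23 = 17.2 m/s

17.2 m/s


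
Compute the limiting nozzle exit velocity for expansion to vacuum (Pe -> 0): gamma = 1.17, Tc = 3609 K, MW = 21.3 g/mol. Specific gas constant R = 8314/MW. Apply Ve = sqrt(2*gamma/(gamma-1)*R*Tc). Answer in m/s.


R = 8314 / 21.3 = 390.33 J/(kg.K)
Ve = sqrt(2 * 1.17 / (1.17 - 1) * 390.33 * 3609) = 4403 m/s

4403 m/s


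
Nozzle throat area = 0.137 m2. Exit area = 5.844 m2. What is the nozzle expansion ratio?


AR = 5.844 / 0.137 = 42.7

42.7


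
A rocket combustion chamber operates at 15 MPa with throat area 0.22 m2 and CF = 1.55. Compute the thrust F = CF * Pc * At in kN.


F = 1.55 * 15e6 * 0.22 = 5.1150e+06 N = 5115.0 kN

5115.0 kN


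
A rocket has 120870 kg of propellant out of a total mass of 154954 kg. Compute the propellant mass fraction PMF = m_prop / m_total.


PMF = 120870 / 154954 = 0.78

0.78


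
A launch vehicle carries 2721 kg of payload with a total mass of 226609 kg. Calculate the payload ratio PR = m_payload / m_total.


PR = 2721 / 226609 = 0.012

0.012


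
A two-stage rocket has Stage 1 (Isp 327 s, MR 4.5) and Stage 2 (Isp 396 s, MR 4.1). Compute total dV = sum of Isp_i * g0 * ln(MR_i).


dV1 = 327 * 9.81 * ln(4.5) = 4824.9 m/s
dV2 = 396 * 9.81 * ln(4.1) = 5481.3 m/s
Total dV = 4824.9 + 5481.3 = 10306.2 m/s ~ 10306 m/s

10306 m/s


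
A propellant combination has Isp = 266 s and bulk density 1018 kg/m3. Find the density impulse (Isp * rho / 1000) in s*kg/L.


rho*Isp = 266 * 1018 / 1000 = 271 s*kg/L

271 s*kg/L


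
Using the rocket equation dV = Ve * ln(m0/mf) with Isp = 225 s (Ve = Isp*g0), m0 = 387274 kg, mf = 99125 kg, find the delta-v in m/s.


Ve = 225 * 9.81 = 2207.25 m/s
dV = 2207.25 * ln(387274/99125) = 3008 m/s

3008 m/s


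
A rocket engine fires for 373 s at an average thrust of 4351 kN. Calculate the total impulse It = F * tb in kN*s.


It = 4351 * 373 = 1622923 kN*s

1622923 kN*s


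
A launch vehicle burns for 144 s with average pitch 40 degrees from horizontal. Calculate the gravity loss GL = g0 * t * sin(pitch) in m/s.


GL = 9.81 * 144 * sin(40 deg) = 908 m/s

908 m/s


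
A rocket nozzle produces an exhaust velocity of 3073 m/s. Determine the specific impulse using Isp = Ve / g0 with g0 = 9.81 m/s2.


Isp = Ve / g0 = 3073 / 9.81 = 313.3 s

313.3 s


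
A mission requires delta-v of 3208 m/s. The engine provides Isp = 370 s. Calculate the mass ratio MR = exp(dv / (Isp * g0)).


Ve = 370 * 9.81 = 3629.7 m/s
MR = exp(3208 / 3629.7) = 2.42

2.42


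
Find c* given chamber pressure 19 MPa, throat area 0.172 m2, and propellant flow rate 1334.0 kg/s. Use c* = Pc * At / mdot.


c* = 19e6 * 0.172 / 1334.0 = 2450 m/s

2450 m/s


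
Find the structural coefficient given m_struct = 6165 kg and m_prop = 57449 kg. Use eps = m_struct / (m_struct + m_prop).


eps = 6165 / (6165 + 57449) = 0.0969

0.0969


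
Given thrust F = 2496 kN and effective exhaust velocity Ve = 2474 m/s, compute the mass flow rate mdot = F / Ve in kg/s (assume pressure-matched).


mdot = F / Ve = 2496000 / 2474 = 1008.9 kg/s

1008.9 kg/s


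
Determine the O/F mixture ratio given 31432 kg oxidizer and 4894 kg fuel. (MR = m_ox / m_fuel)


MR = 31432 / 4894 = 6.42

6.42


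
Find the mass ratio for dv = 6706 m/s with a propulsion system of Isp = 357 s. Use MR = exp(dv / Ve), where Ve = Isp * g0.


Ve = 357 * 9.81 = 3502.17 m/s
MR = exp(6706 / 3502.17) = 6.786

6.786


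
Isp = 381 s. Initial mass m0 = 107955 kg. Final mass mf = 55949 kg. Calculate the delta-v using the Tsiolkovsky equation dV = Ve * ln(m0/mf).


Ve = 381 * 9.81 = 3737.61 m/s
dV = 3737.61 * ln(107955/55949) = 2457 m/s

2457 m/s


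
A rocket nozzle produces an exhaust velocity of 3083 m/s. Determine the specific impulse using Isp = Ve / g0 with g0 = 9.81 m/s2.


Isp = Ve / g0 = 3083 / 9.81 = 314.3 s

314.3 s


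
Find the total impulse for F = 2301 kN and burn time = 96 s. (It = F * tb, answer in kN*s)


It = 2301 * 96 = 220896 kN*s

220896 kN*s


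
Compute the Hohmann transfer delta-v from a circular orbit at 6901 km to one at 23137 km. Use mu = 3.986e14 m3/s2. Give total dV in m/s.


V1 = sqrt(mu/r1) = 7599.98 m/s
dV1 = V1*(sqrt(2*r2/(r1+r2)) - 1) = 1832.93 m/s
V2 = sqrt(mu/r2) = 4150.64 m/s
dV2 = V2*(1 - sqrt(2*r1/(r1+r2))) = 1337.12 m/s
Total dV = 3170 m/s

3170 m/s


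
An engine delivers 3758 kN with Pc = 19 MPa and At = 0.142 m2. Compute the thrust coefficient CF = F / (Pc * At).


CF = 3758000 / (19e6 * 0.142) = 1.39

1.39


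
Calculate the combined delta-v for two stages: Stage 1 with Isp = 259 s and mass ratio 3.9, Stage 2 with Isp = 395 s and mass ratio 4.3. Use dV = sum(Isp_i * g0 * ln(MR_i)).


dV1 = 259 * 9.81 * ln(3.9) = 3458.0 m/s
dV2 = 395 * 9.81 * ln(4.3) = 5652.1 m/s
Total dV = 3458.0 + 5652.1 = 9110.1 m/s ~ 9110 m/s

9110 m/s


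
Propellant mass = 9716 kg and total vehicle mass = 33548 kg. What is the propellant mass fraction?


PMF = 9716 / 33548 = 0.29

0.29


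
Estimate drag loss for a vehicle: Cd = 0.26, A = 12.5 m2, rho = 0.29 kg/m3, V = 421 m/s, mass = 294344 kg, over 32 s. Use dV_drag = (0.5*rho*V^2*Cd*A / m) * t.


D = 0.5 * 0.29 * 421^2 * 0.26 * 12.5 = 83524.82 N
a = 83524.82 / 294344 = 0.2838 m/s2
dV = 0.2838 * 32 = 9.1 m/s

9.1 m/s


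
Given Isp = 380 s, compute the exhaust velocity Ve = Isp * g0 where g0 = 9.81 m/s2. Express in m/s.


Ve = Isp * g0 = 380 * 9.81 = 3727.8 m/s

3727.8 m/s


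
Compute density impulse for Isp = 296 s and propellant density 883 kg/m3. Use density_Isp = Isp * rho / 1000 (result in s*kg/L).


rho*Isp = 296 * 883 / 1000 = 261 s*kg/L

261 s*kg/L


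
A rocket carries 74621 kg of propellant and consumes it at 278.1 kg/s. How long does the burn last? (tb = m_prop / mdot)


tb = 74621 / 278.1 = 268.3 s

268.3 s


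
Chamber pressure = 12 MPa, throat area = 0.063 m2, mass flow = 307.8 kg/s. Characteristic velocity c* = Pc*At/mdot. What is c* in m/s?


c* = 12e6 * 0.063 / 307.8 = 2456 m/s

2456 m/s


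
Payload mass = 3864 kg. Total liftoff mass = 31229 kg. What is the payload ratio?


PR = 3864 / 31229 = 0.1237

0.1237


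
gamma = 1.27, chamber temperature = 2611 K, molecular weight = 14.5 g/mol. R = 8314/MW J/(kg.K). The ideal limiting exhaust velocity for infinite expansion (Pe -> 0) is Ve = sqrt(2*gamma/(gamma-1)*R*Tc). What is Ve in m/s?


R = 8314 / 14.5 = 573.38 J/(kg.K)
Ve = sqrt(2 * 1.27 / (1.27 - 1) * 573.38 * 2611) = 3753 m/s

3753 m/s


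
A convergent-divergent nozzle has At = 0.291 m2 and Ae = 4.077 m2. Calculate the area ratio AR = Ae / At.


AR = 4.077 / 0.291 = 14.0

14.0


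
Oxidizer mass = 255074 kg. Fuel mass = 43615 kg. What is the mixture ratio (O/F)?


MR = 255074 / 43615 = 5.85

5.85


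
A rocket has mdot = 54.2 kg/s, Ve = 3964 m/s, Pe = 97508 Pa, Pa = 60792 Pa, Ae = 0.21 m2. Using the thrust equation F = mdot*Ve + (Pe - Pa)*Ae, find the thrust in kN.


F = 54.2 * 3964 + (97508 - 60792) * 0.21 = 222559.0 N = 222.6 kN

222.6 kN


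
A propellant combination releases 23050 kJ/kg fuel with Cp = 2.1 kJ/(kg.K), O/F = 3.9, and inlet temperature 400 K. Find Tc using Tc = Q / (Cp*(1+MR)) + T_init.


Tc = 23050 / (2.1 * (1 + 3.9)) + 400 = 2640 K

2640 K


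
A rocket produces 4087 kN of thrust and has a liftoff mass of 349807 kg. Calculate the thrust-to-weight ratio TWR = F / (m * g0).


TWR = 4087000 / (349807 * 9.81) = 1.19

1.19


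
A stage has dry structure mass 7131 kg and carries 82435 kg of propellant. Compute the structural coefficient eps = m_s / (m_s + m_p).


eps = 7131 / (7131 + 82435) = 0.0796

0.0796


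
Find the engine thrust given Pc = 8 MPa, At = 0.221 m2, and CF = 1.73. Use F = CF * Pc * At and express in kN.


F = 1.73 * 8e6 * 0.221 = 3.0586e+06 N = 3058.6 kN

3058.6 kN


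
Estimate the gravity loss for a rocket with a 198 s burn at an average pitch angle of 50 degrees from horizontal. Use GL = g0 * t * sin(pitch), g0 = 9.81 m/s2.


GL = 9.81 * 198 * sin(50 deg) = 1488 m/s

1488 m/s


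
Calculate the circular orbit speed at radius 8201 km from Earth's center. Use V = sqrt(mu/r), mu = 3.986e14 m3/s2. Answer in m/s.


V = sqrt(3.986e14 / 8201000) = 6972 m/s

6972 m/s


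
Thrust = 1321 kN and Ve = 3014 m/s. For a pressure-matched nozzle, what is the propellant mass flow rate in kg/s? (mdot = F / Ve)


mdot = F / Ve = 1321000 / 3014 = 438.3 kg/s

438.3 kg/s


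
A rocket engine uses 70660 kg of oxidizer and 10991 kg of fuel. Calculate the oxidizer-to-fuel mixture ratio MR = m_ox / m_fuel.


MR = 70660 / 10991 = 6.43

6.43


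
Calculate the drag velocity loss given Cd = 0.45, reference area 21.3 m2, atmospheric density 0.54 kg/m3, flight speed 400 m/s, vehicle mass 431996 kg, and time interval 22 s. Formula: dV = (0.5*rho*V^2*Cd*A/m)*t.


D = 0.5 * 0.54 * 400^2 * 0.45 * 21.3 = 414072.0 N
a = 414072.0 / 431996 = 0.9585 m/s2
dV = 0.9585 * 22 = 21.1 m/s

21.1 m/s


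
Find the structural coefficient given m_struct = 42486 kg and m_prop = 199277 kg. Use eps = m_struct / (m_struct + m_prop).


eps = 42486 / (42486 + 199277) = 0.1757

0.1757


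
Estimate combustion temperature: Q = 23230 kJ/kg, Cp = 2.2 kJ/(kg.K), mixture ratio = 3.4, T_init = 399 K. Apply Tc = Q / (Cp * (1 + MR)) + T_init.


Tc = 23230 / (2.2 * (1 + 3.4)) + 399 = 2799 K

2799 K


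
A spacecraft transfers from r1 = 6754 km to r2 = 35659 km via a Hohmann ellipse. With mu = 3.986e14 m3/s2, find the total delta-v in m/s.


V1 = sqrt(mu/r1) = 7682.24 m/s
dV1 = V1*(sqrt(2*r2/(r1+r2)) - 1) = 2279.56 m/s
V2 = sqrt(mu/r2) = 3343.37 m/s
dV2 = V2*(1 - sqrt(2*r1/(r1+r2))) = 1456.55 m/s
Total dV = 3736 m/s

3736 m/s


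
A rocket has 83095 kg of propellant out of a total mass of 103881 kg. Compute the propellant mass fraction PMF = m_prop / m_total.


PMF = 83095 / 103881 = 0.8

0.8


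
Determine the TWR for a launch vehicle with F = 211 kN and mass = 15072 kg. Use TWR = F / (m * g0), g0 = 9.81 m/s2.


TWR = 211000 / (15072 * 9.81) = 1.43

1.43


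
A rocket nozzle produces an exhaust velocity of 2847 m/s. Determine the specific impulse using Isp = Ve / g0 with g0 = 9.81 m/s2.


Isp = Ve / g0 = 2847 / 9.81 = 290.2 s

290.2 s


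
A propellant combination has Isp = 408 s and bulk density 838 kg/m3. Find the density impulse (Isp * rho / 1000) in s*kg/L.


rho*Isp = 408 * 838 / 1000 = 342 s*kg/L

342 s*kg/L


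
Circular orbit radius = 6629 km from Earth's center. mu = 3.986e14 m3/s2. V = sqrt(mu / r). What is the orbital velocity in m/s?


V = sqrt(3.986e14 / 6629000) = 7754 m/s

7754 m/s


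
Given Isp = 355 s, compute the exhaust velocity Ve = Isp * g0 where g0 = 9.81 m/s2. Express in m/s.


Ve = Isp * g0 = 355 * 9.81 = 3482.6 m/s

3482.6 m/s


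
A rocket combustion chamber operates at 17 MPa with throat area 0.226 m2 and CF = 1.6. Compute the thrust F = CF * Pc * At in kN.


F = 1.6 * 17e6 * 0.226 = 6.1472e+06 N = 6147.2 kN

6147.2 kN


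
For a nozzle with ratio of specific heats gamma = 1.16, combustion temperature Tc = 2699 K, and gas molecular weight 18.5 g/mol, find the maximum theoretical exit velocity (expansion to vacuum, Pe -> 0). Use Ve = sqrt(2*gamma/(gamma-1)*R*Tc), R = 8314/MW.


R = 8314 / 18.5 = 449.41 J/(kg.K)
Ve = sqrt(2 * 1.16 / (1.16 - 1) * 449.41 * 2699) = 4194 m/s

4194 m/s


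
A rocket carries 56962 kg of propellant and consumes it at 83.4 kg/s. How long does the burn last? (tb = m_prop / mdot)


tb = 56962 / 83.4 = 683.0 s

683.0 s


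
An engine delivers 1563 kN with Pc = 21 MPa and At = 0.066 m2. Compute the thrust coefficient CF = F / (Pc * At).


CF = 1563000 / (21e6 * 0.066) = 1.13

1.13


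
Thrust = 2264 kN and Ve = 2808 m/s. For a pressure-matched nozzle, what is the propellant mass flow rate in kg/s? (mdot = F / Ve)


mdot = F / Ve = 2264000 / 2808 = 806.3 kg/s

806.3 kg/s


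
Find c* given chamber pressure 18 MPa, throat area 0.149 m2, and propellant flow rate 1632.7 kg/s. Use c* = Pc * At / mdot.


c* = 18e6 * 0.149 / 1632.7 = 1643 m/s

1643 m/s


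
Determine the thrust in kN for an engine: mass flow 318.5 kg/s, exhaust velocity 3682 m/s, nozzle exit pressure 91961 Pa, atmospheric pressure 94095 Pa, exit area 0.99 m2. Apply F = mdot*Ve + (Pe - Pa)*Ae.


F = 318.5 * 3682 + (91961 - 94095) * 0.99 = 1.1706e+06 N = 1170.6 kN

1170.6 kN


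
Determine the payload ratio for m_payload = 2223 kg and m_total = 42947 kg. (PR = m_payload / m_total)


PR = 2223 / 42947 = 0.0518

0.0518


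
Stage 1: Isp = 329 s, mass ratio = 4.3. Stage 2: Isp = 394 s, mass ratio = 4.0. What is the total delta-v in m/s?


dV1 = 329 * 9.81 * ln(4.3) = 4707.7 m/s
dV2 = 394 * 9.81 * ln(4.0) = 5358.2 m/s
Total dV = 4707.7 + 5358.2 = 10065.9 m/s ~ 10066 m/s

10066 m/s


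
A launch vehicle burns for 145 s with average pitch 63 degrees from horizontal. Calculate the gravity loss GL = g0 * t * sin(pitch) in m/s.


GL = 9.81 * 145 * sin(63 deg) = 1267 m/s

1267 m/s


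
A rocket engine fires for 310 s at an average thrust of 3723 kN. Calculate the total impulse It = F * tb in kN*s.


It = 3723 * 310 = 1154130 kN*s

1154130 kN*s


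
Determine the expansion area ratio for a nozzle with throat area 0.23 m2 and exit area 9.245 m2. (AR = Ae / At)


AR = 9.245 / 0.23 = 40.2

40.2


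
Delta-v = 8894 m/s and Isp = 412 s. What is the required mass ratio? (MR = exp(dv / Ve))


Ve = 412 * 9.81 = 4041.72 m/s
MR = exp(8894 / 4041.72) = 9.03

9.03


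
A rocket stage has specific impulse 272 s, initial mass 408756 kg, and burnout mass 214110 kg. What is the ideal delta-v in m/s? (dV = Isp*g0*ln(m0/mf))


Ve = 272 * 9.81 = 2668.32 m/s
dV = 2668.32 * ln(408756/214110) = 1725 m/s

1725 m/s


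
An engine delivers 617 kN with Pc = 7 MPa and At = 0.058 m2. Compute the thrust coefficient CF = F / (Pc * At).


CF = 617000 / (7e6 * 0.058) = 1.52

1.52


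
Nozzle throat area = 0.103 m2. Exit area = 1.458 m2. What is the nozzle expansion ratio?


AR = 1.458 / 0.103 = 14.2

14.2


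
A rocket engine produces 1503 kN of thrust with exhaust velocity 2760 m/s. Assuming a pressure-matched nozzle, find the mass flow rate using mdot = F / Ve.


mdot = F / Ve = 1503000 / 2760 = 544.6 kg/s

544.6 kg/s


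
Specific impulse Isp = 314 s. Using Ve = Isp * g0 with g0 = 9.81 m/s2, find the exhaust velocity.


Ve = Isp * g0 = 314 * 9.81 = 3080.3 m/s

3080.3 m/s


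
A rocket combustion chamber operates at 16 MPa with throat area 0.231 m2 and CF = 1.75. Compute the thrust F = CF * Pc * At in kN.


F = 1.75 * 16e6 * 0.231 = 6.4680e+06 N = 6468.0 kN

6468.0 kN


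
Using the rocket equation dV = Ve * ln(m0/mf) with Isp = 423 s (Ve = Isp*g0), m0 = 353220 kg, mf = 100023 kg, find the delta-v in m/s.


Ve = 423 * 9.81 = 4149.63 m/s
dV = 4149.63 * ln(353220/100023) = 5236 m/s

5236 m/s


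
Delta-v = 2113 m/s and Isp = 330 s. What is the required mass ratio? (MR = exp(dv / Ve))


Ve = 330 * 9.81 = 3237.3 m/s
MR = exp(2113 / 3237.3) = 1.921

1.921


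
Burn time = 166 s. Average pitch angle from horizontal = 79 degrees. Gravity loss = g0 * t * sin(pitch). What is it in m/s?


GL = 9.81 * 166 * sin(79 deg) = 1599 m/s

1599 m/s


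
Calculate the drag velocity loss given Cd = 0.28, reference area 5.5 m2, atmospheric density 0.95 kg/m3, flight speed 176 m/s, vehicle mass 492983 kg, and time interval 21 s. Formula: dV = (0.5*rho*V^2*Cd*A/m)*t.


D = 0.5 * 0.95 * 176^2 * 0.28 * 5.5 = 22658.94 N
a = 22658.94 / 492983 = 0.046 m/s2
dV = 0.046 * 21 = 1.0 m/s

1.0 m/s


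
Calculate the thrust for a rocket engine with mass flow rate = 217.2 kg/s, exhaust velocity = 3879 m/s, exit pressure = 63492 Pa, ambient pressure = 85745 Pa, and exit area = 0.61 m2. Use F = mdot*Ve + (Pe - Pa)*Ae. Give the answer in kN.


F = 217.2 * 3879 + (63492 - 85745) * 0.61 = 828944.0 N = 828.9 kN

828.9 kN


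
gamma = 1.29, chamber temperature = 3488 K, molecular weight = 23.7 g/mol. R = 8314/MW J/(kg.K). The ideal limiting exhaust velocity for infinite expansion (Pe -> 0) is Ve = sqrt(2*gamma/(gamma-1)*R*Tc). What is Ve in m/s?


R = 8314 / 23.7 = 350.8 J/(kg.K)
Ve = sqrt(2 * 1.29 / (1.29 - 1) * 350.8 * 3488) = 3299 m/s

3299 m/s


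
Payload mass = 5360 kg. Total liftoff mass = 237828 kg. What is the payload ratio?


PR = 5360 / 237828 = 0.0225

0.0225


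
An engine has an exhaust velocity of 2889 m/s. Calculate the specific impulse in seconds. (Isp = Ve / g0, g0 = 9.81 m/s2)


Isp = Ve / g0 = 2889 / 9.81 = 294.5 s

294.5 s


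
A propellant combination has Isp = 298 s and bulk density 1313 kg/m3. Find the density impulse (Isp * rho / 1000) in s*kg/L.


rho*Isp = 298 * 1313 / 1000 = 391 s*kg/L

391 s*kg/L


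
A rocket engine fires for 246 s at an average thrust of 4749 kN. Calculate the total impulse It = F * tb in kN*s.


It = 4749 * 246 = 1168254 kN*s

1168254 kN*s


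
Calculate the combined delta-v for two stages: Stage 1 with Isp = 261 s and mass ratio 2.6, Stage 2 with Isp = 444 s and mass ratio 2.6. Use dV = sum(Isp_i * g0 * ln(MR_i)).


dV1 = 261 * 9.81 * ln(2.6) = 2446.5 m/s
dV2 = 444 * 9.81 * ln(2.6) = 4161.9 m/s
Total dV = 2446.5 + 4161.9 = 6608.4 m/s ~ 6608 m/s

6608 m/s


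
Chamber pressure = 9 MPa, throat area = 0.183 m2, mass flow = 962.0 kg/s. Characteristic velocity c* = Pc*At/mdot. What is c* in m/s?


c* = 9e6 * 0.183 / 962.0 = 1712 m/s

1712 m/s


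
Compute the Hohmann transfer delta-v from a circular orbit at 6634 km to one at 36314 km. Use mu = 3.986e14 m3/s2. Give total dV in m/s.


V1 = sqrt(mu/r1) = 7751.41 m/s
dV1 = V1*(sqrt(2*r2/(r1+r2)) - 1) = 2328.61 m/s
V2 = sqrt(mu/r2) = 3313.08 m/s
dV2 = V2*(1 - sqrt(2*r1/(r1+r2))) = 1471.62 m/s
Total dV = 3800 m/s

3800 m/s


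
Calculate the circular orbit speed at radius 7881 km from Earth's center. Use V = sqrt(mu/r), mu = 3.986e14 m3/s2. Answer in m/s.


V = sqrt(3.986e14 / 7881000) = 7112 m/s

7112 m/s


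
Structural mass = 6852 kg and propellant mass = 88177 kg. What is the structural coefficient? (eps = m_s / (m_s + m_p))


eps = 6852 / (6852 + 88177) = 0.0721

0.0721


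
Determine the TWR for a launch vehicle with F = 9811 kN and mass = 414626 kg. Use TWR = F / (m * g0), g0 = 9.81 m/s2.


TWR = 9811000 / (414626 * 9.81) = 2.41

2.41


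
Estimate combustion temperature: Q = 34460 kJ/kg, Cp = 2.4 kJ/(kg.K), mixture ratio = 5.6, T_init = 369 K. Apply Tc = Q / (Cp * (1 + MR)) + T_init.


Tc = 34460 / (2.4 * (1 + 5.6)) + 369 = 2545 K

2545 K


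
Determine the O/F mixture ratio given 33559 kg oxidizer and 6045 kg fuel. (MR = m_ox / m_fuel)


MR = 33559 / 6045 = 5.55

5.55


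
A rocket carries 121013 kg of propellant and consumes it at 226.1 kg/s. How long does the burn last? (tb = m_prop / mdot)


tb = 121013 / 226.1 = 535.2 s

535.2 s


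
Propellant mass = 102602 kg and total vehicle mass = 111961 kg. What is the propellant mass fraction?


PMF = 102602 / 111961 = 0.916

0.916


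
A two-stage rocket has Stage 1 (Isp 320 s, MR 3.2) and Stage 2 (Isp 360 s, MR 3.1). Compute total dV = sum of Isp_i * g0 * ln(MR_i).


dV1 = 320 * 9.81 * ln(3.2) = 3651.4 m/s
dV2 = 360 * 9.81 * ln(3.1) = 3995.7 m/s
Total dV = 3651.4 + 3995.7 = 7647.1 m/s ~ 7647 m/s

7647 m/s


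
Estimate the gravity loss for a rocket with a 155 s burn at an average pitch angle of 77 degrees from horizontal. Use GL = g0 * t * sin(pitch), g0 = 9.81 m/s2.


GL = 9.81 * 155 * sin(77 deg) = 1482 m/s

1482 m/s


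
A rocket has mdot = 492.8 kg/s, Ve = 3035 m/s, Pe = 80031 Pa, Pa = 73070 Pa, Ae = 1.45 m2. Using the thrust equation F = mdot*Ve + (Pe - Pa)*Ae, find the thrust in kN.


F = 492.8 * 3035 + (80031 - 73070) * 1.45 = 1.5057e+06 N = 1505.7 kN

1505.7 kN


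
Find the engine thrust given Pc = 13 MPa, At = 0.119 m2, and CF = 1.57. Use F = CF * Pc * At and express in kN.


F = 1.57 * 13e6 * 0.119 = 2.4288e+06 N = 2428.8 kN

2428.8 kN


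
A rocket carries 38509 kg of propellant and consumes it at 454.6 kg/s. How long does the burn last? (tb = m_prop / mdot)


tb = 38509 / 454.6 = 84.7 s

84.7 s


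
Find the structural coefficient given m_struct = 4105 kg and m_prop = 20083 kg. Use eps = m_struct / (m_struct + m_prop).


eps = 4105 / (4105 + 20083) = 0.1697

0.1697


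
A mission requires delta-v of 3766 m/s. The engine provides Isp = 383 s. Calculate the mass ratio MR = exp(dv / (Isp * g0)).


Ve = 383 * 9.81 = 3757.23 m/s
MR = exp(3766 / 3757.23) = 2.725

2.725


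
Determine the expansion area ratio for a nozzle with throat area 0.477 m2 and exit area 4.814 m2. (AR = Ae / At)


AR = 4.814 / 0.477 = 10.1

10.1


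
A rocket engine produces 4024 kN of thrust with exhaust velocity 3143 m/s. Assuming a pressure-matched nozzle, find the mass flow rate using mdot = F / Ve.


mdot = F / Ve = 4024000 / 3143 = 1280.3 kg/s

1280.3 kg/s


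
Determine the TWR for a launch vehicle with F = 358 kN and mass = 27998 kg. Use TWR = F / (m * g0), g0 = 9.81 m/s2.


TWR = 358000 / (27998 * 9.81) = 1.3

1.3


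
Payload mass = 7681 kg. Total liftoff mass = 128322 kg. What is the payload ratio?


PR = 7681 / 128322 = 0.0599

0.0599


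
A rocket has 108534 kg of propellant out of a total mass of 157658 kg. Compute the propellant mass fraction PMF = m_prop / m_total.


PMF = 108534 / 157658 = 0.688

0.688


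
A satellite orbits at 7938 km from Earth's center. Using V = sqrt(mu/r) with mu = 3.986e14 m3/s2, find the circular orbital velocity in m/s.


V = sqrt(3.986e14 / 7938000) = 7086 m/s

7086 m/s


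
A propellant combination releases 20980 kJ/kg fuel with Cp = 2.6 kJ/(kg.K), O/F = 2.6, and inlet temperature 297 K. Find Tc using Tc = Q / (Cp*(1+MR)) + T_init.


Tc = 20980 / (2.6 * (1 + 2.6)) + 297 = 2538 K

2538 K


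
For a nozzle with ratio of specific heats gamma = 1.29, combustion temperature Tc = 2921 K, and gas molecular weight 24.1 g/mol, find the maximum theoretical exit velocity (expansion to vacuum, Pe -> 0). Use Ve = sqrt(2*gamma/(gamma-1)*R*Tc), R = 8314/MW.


R = 8314 / 24.1 = 344.98 J/(kg.K)
Ve = sqrt(2 * 1.29 / (1.29 - 1) * 344.98 * 2921) = 2994 m/s

2994 m/s


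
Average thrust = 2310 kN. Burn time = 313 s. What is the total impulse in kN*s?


It = 2310 * 313 = 723030 kN*s

723030 kN*s


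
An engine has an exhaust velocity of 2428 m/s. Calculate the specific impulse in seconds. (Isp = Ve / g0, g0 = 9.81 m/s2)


Isp = Ve / g0 = 2428 / 9.81 = 247.5 s

247.5 s


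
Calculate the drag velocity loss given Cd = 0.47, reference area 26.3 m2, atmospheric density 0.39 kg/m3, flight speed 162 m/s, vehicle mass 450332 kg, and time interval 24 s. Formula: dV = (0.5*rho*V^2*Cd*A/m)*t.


D = 0.5 * 0.39 * 162^2 * 0.47 * 26.3 = 63258.41 N
a = 63258.41 / 450332 = 0.1405 m/s2
dV = 0.1405 * 24 = 3.4 m/s

3.4 m/s


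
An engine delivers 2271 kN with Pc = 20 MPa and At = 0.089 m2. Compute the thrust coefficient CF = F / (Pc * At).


CF = 2271000 / (20e6 * 0.089) = 1.28

1.28


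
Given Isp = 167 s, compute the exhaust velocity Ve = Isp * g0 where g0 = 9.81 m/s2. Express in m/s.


Ve = Isp * g0 = 167 * 9.81 = 1638.3 m/s

1638.3 m/s


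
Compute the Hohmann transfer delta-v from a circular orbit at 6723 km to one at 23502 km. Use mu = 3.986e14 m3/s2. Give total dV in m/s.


V1 = sqrt(mu/r1) = 7699.94 m/s
dV1 = V1*(sqrt(2*r2/(r1+r2)) - 1) = 1902.28 m/s
V2 = sqrt(mu/r2) = 4118.28 m/s
dV2 = V2*(1 - sqrt(2*r1/(r1+r2))) = 1371.47 m/s
Total dV = 3274 m/s

3274 m/s


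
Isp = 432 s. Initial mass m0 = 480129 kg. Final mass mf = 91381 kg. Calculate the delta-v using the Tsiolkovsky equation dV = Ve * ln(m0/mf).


Ve = 432 * 9.81 = 4237.92 m/s
dV = 4237.92 * ln(480129/91381) = 7031 m/s

7031 m/s


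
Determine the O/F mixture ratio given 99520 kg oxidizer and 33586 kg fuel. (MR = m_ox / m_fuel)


MR = 99520 / 33586 = 2.96

2.96


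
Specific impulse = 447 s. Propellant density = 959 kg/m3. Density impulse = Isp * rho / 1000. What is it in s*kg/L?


rho*Isp = 447 * 959 / 1000 = 429 s*kg/L

429 s*kg/L


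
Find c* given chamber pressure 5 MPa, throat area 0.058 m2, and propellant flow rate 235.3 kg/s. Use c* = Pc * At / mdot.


c* = 5e6 * 0.058 / 235.3 = 1232 m/s

1232 m/s


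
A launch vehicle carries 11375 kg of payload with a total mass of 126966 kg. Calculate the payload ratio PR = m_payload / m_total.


PR = 11375 / 126966 = 0.0896

0.0896


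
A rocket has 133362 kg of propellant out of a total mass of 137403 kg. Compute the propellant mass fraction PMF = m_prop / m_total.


PMF = 133362 / 137403 = 0.971

0.971


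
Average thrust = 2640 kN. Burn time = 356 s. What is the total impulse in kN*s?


It = 2640 * 356 = 939840 kN*s

939840 kN*s


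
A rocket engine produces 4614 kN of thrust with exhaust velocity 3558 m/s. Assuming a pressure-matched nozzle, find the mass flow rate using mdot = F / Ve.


mdot = F / Ve = 4614000 / 3558 = 1296.8 kg/s

1296.8 kg/s


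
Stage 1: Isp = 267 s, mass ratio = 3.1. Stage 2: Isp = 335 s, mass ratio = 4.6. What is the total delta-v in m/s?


dV1 = 267 * 9.81 * ln(3.1) = 2963.4 m/s
dV2 = 335 * 9.81 * ln(4.6) = 5015.2 m/s
Total dV = 2963.4 + 5015.2 = 7978.6 m/s ~ 7979 m/s

7979 m/s


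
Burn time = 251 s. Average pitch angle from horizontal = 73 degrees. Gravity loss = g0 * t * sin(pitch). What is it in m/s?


GL = 9.81 * 251 * sin(73 deg) = 2355 m/s

2355 m/s


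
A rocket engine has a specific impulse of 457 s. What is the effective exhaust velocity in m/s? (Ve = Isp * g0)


Ve = Isp * g0 = 457 * 9.81 = 4483.2 m/s

4483.2 m/s


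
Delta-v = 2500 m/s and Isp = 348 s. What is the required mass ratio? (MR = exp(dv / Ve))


Ve = 348 * 9.81 = 3413.88 m/s
MR = exp(2500 / 3413.88) = 2.08

2.08


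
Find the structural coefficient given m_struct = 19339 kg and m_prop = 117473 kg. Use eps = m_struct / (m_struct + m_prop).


eps = 19339 / (19339 + 117473) = 0.1414

0.1414


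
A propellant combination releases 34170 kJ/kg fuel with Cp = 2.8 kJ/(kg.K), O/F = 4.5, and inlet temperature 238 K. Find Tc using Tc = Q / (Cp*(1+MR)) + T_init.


Tc = 34170 / (2.8 * (1 + 4.5)) + 238 = 2457 K

2457 K


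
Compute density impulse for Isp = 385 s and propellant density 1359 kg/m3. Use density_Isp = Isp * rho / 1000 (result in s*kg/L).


rho*Isp = 385 * 1359 / 1000 = 523 s*kg/L

523 s*kg/L


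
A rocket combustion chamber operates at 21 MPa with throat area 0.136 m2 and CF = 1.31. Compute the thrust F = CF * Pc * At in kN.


F = 1.31 * 21e6 * 0.136 = 3.7414e+06 N = 3741.4 kN

3741.4 kN


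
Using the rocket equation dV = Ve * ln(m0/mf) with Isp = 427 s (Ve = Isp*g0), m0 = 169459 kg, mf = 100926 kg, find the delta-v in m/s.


Ve = 427 * 9.81 = 4188.87 m/s
dV = 4188.87 * ln(169459/100926) = 2171 m/s

2171 m/s


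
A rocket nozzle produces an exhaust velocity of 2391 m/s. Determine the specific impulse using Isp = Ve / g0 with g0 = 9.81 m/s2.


Isp = Ve / g0 = 2391 / 9.81 = 243.7 s

243.7 s


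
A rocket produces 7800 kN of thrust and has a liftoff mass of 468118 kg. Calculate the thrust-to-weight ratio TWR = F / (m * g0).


TWR = 7800000 / (468118 * 9.81) = 1.7

1.7


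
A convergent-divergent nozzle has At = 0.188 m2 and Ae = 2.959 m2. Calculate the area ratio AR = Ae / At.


AR = 2.959 / 0.188 = 15.7

15.7


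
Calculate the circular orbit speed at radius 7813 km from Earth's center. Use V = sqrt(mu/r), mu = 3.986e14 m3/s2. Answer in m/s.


V = sqrt(3.986e14 / 7813000) = 7143 m/s

7143 m/s


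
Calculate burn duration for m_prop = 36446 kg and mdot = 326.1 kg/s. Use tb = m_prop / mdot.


tb = 36446 / 326.1 = 111.8 s

111.8 s


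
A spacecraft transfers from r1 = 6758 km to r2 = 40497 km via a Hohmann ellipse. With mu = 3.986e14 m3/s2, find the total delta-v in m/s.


V1 = sqrt(mu/r1) = 7679.97 m/s
dV1 = V1*(sqrt(2*r2/(r1+r2)) - 1) = 2374.57 m/s
V2 = sqrt(mu/r2) = 3137.31 m/s
dV2 = V2*(1 - sqrt(2*r1/(r1+r2))) = 1459.44 m/s
Total dV = 3834 m/s

3834 m/s


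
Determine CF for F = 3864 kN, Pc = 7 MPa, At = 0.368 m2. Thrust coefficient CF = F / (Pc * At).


CF = 3864000 / (7e6 * 0.368) = 1.5

1.5


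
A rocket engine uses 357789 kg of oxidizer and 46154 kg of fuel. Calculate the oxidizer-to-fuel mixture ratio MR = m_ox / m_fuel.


MR = 357789 / 46154 = 7.75

7.75


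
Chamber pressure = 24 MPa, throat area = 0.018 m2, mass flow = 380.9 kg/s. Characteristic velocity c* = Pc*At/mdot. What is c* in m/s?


c* = 24e6 * 0.018 / 380.9 = 1134 m/s

1134 m/s


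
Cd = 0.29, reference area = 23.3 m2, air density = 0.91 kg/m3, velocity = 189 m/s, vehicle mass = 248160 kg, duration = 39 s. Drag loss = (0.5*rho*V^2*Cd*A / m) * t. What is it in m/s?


D = 0.5 * 0.91 * 189^2 * 0.29 * 23.3 = 109821.89 N
a = 109821.89 / 248160 = 0.4425 m/s2
dV = 0.4425 * 39 = 17.3 m/s

17.3 m/s


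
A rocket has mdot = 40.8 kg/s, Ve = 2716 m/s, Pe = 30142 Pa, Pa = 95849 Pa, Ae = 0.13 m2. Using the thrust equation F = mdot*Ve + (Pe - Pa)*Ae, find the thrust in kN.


F = 40.8 * 2716 + (30142 - 95849) * 0.13 = 102271.0 N = 102.3 kN

102.3 kN


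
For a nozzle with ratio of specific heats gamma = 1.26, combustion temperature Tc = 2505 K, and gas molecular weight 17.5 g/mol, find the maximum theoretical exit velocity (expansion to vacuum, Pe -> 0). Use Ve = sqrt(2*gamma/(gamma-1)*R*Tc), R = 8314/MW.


R = 8314 / 17.5 = 475.09 J/(kg.K)
Ve = sqrt(2 * 1.26 / (1.26 - 1) * 475.09 * 2505) = 3396 m/s

3396 m/s
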